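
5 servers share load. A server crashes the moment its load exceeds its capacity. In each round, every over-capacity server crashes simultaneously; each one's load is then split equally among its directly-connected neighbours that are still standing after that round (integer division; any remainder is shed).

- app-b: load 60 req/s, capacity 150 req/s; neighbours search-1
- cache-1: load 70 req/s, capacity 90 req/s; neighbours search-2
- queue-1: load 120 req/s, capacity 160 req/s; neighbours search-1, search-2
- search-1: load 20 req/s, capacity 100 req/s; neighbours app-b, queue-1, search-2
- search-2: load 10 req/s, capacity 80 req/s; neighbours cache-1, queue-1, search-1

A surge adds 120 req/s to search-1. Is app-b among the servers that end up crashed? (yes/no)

no

Round 1 — search-1 at 140 > 100. search-1 crashes.
  search-1 sheds 140 req/s to app-b, queue-1, search-2: 46 each (2 lost).
    app-b: 60+46 = 106 ≤ 150
    queue-1: 120+46 = 166 > 160
    search-2: 10+46 = 56 ≤ 80
Round 2 — queue-1 crashes.
  queue-1 sheds 166 req/s to search-2: 166 each.
    search-2: 56+166 = 222 > 80
Round 3 — search-2 crashes.
  search-2 sheds 222 req/s to cache-1: 222 each.
    cache-1: 70+222 = 292 > 90
Round 4 — cache-1 crashes.
  cache-1 sheds 292 req/s: no online neighbours, lost.
No further crashes.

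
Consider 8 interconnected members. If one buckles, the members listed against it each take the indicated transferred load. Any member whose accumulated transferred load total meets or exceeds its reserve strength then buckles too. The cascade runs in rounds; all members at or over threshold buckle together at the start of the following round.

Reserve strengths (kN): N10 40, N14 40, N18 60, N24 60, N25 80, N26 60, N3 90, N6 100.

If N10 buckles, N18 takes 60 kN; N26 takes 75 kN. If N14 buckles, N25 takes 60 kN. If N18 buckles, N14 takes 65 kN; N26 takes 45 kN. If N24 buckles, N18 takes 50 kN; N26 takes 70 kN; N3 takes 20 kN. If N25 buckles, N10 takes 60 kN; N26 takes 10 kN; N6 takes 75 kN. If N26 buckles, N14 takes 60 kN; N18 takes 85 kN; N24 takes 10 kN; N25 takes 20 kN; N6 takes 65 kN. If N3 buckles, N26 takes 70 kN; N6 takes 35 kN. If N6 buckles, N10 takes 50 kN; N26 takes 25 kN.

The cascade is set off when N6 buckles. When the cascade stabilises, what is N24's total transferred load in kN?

10

Round 1 — N6 buckles (initial).
  N10: +50 → 50 ≥ 40
  N26: +25 → 25 < 60
Round 2 — N10 buckles.
  N18: +60 → 60 ≥ 60
  N26: +75 → 100 ≥ 60
Round 3 — N18, N26 buckle.
  N14: +65+60 → 125 ≥ 40
  N24: +10 → 10 < 60
  N25: +20 → 20 < 80
Round 4 — N14 buckles.
  N25: +60 → 80 ≥ 80
Round 5 — N25 buckles.
No further bucklings.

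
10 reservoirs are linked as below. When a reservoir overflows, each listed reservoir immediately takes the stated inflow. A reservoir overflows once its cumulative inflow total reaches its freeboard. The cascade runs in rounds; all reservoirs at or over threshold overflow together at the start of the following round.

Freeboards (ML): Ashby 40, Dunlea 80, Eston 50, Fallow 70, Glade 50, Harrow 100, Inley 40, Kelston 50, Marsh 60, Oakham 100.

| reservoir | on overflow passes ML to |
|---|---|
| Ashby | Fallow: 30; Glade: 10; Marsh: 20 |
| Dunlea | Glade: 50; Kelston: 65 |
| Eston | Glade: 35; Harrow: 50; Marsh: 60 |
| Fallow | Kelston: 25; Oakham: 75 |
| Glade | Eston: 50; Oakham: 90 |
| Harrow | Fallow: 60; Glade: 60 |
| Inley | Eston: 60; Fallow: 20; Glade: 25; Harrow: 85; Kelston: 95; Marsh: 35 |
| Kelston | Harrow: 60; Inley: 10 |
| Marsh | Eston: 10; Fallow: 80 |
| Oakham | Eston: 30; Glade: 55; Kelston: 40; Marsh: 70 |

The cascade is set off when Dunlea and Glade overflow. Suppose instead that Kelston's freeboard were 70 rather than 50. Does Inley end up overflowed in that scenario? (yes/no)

no

With Kelston's freeboard at 70:
Round 1 — Dunlea, Glade overflow (initial).
  Eston: +50 → 50 ≥ 50
  Kelston: +65 → 65 < 70
  Oakham: +90 → 90 < 100
Round 2 — Eston overflows.
  Harrow: +50 → 50 < 100
  Marsh: +60 → 60 ≥ 60
Round 3 — Marsh overflows.
  Fallow: +80 → 80 ≥ 70
Round 4 — Fallow overflows.
  Kelston: +25 → 90 ≥ 70
  Oakham: +75 → 165 ≥ 100
Round 5 — Kelston, Oakham overflow.
  Harrow: +60 → 110 ≥ 100
  Inley: +10 → 10 < 40
Round 6 — Harrow overflows.
No further overflows.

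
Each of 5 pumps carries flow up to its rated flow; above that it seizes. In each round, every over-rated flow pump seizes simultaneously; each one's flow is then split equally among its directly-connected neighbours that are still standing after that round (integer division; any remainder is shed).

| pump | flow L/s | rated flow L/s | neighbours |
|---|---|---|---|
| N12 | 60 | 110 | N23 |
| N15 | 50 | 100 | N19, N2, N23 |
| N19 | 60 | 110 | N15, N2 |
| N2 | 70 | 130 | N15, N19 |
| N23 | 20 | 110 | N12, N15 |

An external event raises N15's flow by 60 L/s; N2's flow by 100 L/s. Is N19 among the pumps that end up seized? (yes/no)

yes

Round 1 — N15 at 110 > 100; N2 at 170 > 130. N15, N2 seize.
  N15 sheds 110 L/s to N19, N23: 55 each.
    N19: 60+55 = 115 > 110
    N23: 20+55 = 75 ≤ 110
  N2 sheds 170 L/s to N19: 170 each.
    N19: 115+170 = 285 > 110
Round 2 — N19 seizes.
  N19 sheds 285 L/s: no online neighbours, lost.
No further seizures.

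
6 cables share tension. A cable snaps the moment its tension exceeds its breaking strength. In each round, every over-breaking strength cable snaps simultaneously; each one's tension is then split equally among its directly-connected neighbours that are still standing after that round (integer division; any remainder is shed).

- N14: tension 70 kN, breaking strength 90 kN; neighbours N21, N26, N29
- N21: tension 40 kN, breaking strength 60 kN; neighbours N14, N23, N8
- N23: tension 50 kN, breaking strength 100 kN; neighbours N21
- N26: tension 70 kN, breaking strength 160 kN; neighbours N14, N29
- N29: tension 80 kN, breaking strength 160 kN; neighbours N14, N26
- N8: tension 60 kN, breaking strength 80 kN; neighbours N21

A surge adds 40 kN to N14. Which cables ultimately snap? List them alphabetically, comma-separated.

N14, N21, N8

Round 1 — N14 at 110 > 90. N14 snaps.
  N14 sheds 110 kN to N21, N26, N29: 36 each (2 lost).
    N21: 40+36 = 76 > 60
    N26: 70+36 = 106 ≤ 160
    N29: 80+36 = 116 ≤ 160
Round 2 — N21 snaps.
  N21 sheds 76 kN to N23, N8: 38 each.
    N23: 50+38 = 88 ≤ 100
    N8: 60+38 = 98 > 80
Round 3 — N8 snaps.
  N8 sheds 98 kN: no online neighbours, lost.
No further breaks.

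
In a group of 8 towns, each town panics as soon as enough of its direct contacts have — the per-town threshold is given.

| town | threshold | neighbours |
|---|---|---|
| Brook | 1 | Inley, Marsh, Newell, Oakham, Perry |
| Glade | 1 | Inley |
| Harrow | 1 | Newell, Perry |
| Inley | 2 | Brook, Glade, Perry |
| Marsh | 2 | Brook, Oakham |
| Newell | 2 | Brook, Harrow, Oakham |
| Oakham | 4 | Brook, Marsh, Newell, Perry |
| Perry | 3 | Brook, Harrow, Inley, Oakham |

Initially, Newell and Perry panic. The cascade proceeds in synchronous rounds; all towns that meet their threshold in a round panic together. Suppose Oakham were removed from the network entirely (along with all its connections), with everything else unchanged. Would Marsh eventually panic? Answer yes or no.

no

With Oakham removed:
Round 1 — Newell, Perry panic (initial).
Round 2 — checking thresholds:
  Brook: 2 of 4 neighbours ≥ 1, panics.
  Harrow: 2 of 2 neighbours ≥ 1, panics.
  Inley: 1 of 3 neighbours < 2, below threshold.
Round 3 — checking thresholds:
  Inley: 2 of 3 neighbours ≥ 2, panics.
  Marsh: 1 of 1 neighbours < 2, below threshold.
Round 4 — checking thresholds:
  Glade: 1 of 1 neighbours ≥ 1, panics.
  Marsh: 1 of 1 neighbours < 2, below threshold.
Round 5 — no new panics; cascade stops.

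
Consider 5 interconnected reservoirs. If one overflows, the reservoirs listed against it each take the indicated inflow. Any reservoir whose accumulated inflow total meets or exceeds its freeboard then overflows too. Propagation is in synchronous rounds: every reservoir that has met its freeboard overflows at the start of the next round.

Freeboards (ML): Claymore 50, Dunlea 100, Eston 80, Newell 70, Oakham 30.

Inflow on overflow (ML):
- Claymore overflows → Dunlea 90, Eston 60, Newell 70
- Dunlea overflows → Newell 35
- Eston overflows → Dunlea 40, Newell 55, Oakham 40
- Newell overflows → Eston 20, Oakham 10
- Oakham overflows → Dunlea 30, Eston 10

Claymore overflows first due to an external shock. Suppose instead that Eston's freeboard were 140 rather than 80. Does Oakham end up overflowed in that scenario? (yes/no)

no

With Eston's freeboard at 140:
Round 1 — Claymore overflows (initial).
  Dunlea: +90 → 90 < 100
  Eston: +60 → 60 < 140
  Newell: +70 → 70 ≥ 70
Round 2 — Newell overflows.
  Eston: +20 → 80 < 140
  Oakham: +10 → 10 < 30
No further overflows.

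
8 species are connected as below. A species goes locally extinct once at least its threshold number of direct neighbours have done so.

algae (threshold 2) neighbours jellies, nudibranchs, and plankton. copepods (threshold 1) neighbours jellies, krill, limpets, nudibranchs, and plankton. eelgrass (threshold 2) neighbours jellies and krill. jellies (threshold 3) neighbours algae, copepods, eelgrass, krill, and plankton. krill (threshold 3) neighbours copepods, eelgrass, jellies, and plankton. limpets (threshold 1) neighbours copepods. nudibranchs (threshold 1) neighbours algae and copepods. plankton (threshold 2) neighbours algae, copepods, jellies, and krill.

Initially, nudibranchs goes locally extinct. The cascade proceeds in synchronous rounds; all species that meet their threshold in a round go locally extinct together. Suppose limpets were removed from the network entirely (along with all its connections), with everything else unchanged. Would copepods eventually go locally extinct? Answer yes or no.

With limpets removed:
Round 1 — nudibranchs goes locally extinct (initial).
Round 2 — checking thresholds:
  algae: 1 of 3 neighbours < 2, below threshold.
  copepods: 1 of 4 neighbours ≥ 1, goes locally extinct.
Round 3 — no new extinctions; cascade stops.

yes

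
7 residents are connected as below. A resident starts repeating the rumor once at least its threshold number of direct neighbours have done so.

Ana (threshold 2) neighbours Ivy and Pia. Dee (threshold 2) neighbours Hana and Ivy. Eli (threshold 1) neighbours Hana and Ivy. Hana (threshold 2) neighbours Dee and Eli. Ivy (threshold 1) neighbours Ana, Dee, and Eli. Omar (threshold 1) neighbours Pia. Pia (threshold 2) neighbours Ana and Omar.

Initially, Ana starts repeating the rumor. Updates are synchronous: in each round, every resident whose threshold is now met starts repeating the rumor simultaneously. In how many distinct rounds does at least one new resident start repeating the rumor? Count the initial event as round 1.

3

Round 1 — Ana starts repeating the rumor (initial).
Round 2 — checking thresholds:
  Ivy: 1 of 3 neighbours ≥ 1, starts repeating the rumor.
  Pia: 1 of 2 neighbours < 2, below threshold.
Round 3 — checking thresholds:
  Dee: 1 of 2 neighbours < 2, below threshold.
  Eli: 1 of 2 neighbours ≥ 1, starts repeating the rumor.
  Pia: 1 of 2 neighbours < 2, below threshold.
Round 4 — no new spreads; cascade stops.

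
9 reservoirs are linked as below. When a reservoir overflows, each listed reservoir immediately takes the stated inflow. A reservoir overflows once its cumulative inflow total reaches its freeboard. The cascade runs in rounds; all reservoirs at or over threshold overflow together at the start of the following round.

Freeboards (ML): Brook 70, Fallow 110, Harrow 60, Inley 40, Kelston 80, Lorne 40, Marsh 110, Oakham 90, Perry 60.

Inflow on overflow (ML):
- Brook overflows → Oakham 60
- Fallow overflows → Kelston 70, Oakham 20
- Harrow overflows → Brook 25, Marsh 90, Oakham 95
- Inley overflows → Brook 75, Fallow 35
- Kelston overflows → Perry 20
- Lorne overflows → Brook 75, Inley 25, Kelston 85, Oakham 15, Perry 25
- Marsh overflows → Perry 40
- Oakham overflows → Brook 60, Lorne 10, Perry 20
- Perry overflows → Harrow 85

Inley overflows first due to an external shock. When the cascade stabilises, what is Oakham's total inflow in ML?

Round 1 — Inley overflows (initial).
  Brook: +75 → 75 ≥ 70
  Fallow: +35 → 35 < 110
Round 2 — Brook overflows.
  Oakham: +60 → 60 < 90
No further overflows.

60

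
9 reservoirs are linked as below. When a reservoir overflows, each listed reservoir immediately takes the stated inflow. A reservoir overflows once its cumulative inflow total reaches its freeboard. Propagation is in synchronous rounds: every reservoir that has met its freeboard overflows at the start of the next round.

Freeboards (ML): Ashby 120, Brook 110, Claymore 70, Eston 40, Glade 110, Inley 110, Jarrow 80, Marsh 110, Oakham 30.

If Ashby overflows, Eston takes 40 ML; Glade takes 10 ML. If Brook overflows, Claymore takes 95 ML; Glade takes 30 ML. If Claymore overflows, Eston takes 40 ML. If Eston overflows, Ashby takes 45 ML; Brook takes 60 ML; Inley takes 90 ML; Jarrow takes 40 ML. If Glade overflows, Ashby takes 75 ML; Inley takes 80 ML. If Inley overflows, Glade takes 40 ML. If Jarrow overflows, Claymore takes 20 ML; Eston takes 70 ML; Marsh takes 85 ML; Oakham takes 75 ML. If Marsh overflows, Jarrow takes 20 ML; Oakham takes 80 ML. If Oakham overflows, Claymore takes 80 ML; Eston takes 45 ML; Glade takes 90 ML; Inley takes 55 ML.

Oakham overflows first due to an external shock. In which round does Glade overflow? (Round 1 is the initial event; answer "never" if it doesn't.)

Round 1 — Oakham overflows (initial).
  Claymore: +80 → 80 ≥ 70
  Eston: +45 → 45 ≥ 40
  Glade: +90 → 90 < 110
  Inley: +55 → 55 < 110
Round 2 — Claymore, Eston overflow.
  Ashby: +45 → 45 < 120
  Brook: +60 → 60 < 110
  Inley: +90 → 145 ≥ 110
  Jarrow: +40 → 40 < 80
Round 3 — Inley overflows.
  Glade: +40 → 130 ≥ 110
Round 4 — Glade overflows.
  Ashby: +75 → 120 ≥ 120
Round 5 — Ashby overflows.
No further overflows.

4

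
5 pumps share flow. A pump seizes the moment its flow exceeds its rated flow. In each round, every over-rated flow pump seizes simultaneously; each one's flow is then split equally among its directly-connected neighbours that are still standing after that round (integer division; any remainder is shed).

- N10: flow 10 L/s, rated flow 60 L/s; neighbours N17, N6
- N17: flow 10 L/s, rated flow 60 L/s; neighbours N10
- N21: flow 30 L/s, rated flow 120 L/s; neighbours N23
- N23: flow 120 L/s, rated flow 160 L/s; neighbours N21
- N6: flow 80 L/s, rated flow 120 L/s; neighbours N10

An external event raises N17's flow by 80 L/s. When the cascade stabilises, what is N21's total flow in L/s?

30

Round 1 — N17 at 90 > 60. N17 seizes.
  N17 sheds 90 L/s to N10: 90 each.
    N10: 10+90 = 100 > 60
Round 2 — N10 seizes.
  N10 sheds 100 L/s to N6: 100 each.
    N6: 80+100 = 180 > 120
Round 3 — N6 seizes.
  N6 sheds 180 L/s: no online neighbours, lost.
No further seizures.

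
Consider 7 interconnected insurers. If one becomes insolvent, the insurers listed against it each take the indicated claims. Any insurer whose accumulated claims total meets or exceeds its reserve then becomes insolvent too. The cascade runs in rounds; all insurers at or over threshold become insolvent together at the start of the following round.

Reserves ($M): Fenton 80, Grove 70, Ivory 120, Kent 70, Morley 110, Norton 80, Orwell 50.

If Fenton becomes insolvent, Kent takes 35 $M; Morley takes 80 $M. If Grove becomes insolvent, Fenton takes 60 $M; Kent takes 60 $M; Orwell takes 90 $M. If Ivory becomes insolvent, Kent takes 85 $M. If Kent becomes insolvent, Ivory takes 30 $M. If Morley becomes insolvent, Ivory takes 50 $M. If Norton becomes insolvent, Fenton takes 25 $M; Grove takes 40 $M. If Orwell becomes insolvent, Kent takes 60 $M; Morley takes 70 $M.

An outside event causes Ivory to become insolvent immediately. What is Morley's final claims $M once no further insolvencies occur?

0

Round 1 — Ivory becomes insolvent (initial).
  Kent: +85 → 85 ≥ 70
Round 2 — Kent becomes insolvent.
No further insolvencies.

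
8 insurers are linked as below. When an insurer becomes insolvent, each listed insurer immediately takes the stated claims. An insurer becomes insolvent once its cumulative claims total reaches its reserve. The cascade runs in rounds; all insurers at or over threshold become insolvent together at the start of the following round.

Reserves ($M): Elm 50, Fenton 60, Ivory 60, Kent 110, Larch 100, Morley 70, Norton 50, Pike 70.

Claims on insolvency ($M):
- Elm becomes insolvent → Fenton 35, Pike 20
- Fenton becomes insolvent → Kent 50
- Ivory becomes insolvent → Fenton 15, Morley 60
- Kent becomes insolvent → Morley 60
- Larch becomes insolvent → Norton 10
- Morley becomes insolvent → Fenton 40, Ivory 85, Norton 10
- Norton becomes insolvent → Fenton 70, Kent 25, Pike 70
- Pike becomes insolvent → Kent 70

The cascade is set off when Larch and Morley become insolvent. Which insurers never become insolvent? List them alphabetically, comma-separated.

Round 1 — Larch, Morley become insolvent (initial).
  Fenton: +40 → 40 < 60
  Ivory: +85 → 85 ≥ 60
  Norton: +10+10 → 20 < 50
Round 2 — Ivory becomes insolvent.
  Fenton: +15 → 55 < 60
No further insolvencies.

Elm, Fenton, Kent, Norton, Pike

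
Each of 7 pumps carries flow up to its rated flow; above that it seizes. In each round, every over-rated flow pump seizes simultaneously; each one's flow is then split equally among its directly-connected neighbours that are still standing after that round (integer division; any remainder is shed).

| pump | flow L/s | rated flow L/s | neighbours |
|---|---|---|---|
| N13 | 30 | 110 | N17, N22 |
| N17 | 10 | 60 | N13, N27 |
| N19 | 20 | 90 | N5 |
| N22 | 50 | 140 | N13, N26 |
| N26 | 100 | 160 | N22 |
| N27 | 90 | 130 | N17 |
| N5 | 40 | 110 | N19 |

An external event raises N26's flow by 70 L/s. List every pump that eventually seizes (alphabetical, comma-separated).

Round 1 — N26 at 170 > 160. N26 seizes.
  N26 sheds 170 L/s to N22: 170 each.
    N22: 50+170 = 220 > 140
Round 2 — N22 seizes.
  N22 sheds 220 L/s to N13: 220 each.
    N13: 30+220 = 250 > 110
Round 3 — N13 seizes.
  N13 sheds 250 L/s to N17: 250 each.
    N17: 10+250 = 260 > 60
Round 4 — N17 seizes.
  N17 sheds 260 L/s to N27: 260 each.
    N27: 90+260 = 350 > 130
Round 5 — N27 seizes.
  N27 sheds 350 L/s: no online neighbours, lost.
No further seizures.

N13, N17, N22, N26, N27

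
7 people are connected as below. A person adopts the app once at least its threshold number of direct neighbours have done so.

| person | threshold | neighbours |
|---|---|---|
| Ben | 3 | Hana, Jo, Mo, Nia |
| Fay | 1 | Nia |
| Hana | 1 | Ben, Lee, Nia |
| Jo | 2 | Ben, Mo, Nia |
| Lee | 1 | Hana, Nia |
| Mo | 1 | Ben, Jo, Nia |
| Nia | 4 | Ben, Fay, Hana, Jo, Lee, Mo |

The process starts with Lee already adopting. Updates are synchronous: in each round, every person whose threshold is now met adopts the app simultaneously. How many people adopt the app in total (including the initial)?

2

Round 1 — Lee adopts the app (initial).
Round 2 — checking thresholds:
  Hana: 1 of 3 neighbours ≥ 1, adopts the app.
  Nia: 1 of 6 neighbours < 4, below threshold.
Round 3 — no new adoptions; cascade stops.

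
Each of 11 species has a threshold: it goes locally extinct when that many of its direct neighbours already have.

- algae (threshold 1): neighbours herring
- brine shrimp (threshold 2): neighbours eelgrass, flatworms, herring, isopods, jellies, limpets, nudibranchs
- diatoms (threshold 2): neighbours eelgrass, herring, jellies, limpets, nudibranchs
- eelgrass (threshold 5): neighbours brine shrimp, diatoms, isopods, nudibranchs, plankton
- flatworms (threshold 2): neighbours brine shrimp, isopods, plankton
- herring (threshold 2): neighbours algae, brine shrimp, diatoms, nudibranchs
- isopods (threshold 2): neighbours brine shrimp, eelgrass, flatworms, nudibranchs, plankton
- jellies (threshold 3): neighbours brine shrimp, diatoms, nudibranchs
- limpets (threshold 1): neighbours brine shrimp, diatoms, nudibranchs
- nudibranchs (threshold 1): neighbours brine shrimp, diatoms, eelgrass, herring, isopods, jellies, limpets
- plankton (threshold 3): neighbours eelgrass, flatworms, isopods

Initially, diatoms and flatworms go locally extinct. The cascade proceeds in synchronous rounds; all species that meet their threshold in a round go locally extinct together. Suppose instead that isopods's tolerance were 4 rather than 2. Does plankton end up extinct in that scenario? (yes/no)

With isopods's tolerance at 4:
Round 1 — diatoms, flatworms go locally extinct (initial).
Round 2 — checking thresholds:
  brine shrimp: 1 of 7 neighbours < 2, below threshold.
  eelgrass: 1 of 5 neighbours < 5, below threshold.
  herring: 1 of 4 neighbours < 2, below threshold.
  isopods: 1 of 5 neighbours < 4, below threshold.
  jellies: 1 of 3 neighbours < 3, below threshold.
  limpets: 1 of 3 neighbours ≥ 1, goes locally extinct.
  nudibranchs: 1 of 7 neighbours ≥ 1, goes locally extinct.
  plankton: 1 of 3 neighbours < 3, below threshold.
Round 3 — checking thresholds:
  brine shrimp: 3 of 7 neighbours ≥ 2, goes locally extinct.
  eelgrass: 2 of 5 neighbours < 5, below threshold.
  herring: 2 of 4 neighbours ≥ 2, goes locally extinct.
  isopods: 2 of 5 neighbours < 4, below threshold.
  jellies: 2 of 3 neighbours < 3, below threshold.
  plankton: 1 of 3 neighbours < 3, below threshold.
Round 4 — checking thresholds:
  algae: 1 of 1 neighbours ≥ 1, goes locally extinct.
  eelgrass: 3 of 5 neighbours < 5, below threshold.
  isopods: 3 of 5 neighbours < 4, below threshold.
  jellies: 3 of 3 neighbours ≥ 3, goes locally extinct.
  plankton: 1 of 3 neighbours < 3, below threshold.
Round 5 — no new extinctions; cascade stops.

no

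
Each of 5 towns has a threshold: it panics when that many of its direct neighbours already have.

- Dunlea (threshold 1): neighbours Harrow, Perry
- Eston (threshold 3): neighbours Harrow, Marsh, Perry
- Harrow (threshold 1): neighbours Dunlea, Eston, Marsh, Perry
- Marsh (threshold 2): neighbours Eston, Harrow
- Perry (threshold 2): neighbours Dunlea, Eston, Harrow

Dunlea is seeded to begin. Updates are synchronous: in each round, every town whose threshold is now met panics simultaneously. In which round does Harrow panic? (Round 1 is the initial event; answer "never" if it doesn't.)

Round 1 — Dunlea panics (initial).
Round 2 — checking thresholds:
  Harrow: 1 of 4 neighbours ≥ 1, panics.
  Perry: 1 of 3 neighbours < 2, below threshold.
Round 3 — checking thresholds:
  Eston: 1 of 3 neighbours < 3, below threshold.
  Marsh: 1 of 2 neighbours < 2, below threshold.
  Perry: 2 of 3 neighbours ≥ 2, panics.
Round 4 — no new panics; cascade stops.

2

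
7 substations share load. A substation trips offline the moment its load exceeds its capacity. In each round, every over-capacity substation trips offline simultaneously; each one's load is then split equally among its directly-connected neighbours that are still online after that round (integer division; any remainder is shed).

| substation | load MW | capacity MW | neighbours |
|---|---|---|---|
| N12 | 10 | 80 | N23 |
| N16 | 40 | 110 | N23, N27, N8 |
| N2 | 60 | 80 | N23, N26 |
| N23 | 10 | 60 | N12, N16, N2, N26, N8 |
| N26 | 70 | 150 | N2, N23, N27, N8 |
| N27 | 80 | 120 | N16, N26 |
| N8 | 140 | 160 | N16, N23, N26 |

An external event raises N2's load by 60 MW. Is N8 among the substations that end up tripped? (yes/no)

no

Round 1 — N2 at 120 > 80. N2 trips offline.
  N2 sheds 120 MW to N23, N26: 60 each.
    N23: 10+60 = 70 > 60
    N26: 70+60 = 130 ≤ 150
Round 2 — N23 trips offline.
  N23 sheds 70 MW to N12, N16, N26, N8: 17 each (2 lost).
    N12: 10+17 = 27 ≤ 80
    N16: 40+17 = 57 ≤ 110
    N26: 130+17 = 147 ≤ 150
    N8: 140+17 = 157 ≤ 160
No further trips.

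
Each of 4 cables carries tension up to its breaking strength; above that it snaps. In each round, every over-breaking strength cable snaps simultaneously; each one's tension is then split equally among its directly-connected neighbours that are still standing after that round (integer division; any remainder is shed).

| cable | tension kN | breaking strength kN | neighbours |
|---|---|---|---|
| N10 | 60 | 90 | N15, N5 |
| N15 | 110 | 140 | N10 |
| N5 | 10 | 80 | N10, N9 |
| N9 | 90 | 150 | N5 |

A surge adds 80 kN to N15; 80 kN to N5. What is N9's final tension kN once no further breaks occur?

135

Round 1 — N15 at 190 > 140; N5 at 90 > 80. N15, N5 snap.
  N15 sheds 190 kN to N10: 190 each.
    N10: 60+190 = 250 > 90
  N5 sheds 90 kN to N10, N9: 45 each.
    N10: 250+45 = 295 > 90
    N9: 90+45 = 135 ≤ 150
Round 2 — N10 snaps.
  N10 sheds 295 kN: no online neighbours, lost.
No further breaks.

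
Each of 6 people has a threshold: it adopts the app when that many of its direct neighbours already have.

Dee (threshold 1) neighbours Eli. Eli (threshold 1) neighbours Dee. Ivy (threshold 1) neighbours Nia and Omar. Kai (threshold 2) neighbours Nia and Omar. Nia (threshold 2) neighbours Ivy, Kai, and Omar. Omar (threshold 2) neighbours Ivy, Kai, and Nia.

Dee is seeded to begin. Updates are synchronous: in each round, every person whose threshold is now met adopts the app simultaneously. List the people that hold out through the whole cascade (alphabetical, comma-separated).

Round 1 — Dee adopts the app (initial).
Round 2 — checking thresholds:
  Eli: 1 of 1 neighbours ≥ 1, adopts the app.
Round 3 — no new adoptions; cascade stops.

Ivy, Kai, Nia, Omar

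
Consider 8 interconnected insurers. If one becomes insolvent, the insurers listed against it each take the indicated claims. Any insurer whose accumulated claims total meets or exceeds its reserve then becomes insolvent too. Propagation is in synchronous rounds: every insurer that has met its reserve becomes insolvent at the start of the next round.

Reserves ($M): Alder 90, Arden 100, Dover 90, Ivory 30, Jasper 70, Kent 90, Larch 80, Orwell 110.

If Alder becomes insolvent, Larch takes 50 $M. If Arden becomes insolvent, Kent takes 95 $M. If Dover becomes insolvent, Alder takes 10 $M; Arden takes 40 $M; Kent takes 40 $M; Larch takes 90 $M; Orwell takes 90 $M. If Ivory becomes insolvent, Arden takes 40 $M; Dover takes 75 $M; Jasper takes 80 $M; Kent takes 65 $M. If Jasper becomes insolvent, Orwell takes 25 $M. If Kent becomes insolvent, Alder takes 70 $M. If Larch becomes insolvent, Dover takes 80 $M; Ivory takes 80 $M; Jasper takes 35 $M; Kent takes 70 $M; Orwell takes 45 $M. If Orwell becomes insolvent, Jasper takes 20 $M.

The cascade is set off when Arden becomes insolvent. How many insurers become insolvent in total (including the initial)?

Round 1 — Arden becomes insolvent (initial).
  Kent: +95 → 95 ≥ 90
Round 2 — Kent becomes insolvent.
  Alder: +70 → 70 < 90
No further insolvencies.

2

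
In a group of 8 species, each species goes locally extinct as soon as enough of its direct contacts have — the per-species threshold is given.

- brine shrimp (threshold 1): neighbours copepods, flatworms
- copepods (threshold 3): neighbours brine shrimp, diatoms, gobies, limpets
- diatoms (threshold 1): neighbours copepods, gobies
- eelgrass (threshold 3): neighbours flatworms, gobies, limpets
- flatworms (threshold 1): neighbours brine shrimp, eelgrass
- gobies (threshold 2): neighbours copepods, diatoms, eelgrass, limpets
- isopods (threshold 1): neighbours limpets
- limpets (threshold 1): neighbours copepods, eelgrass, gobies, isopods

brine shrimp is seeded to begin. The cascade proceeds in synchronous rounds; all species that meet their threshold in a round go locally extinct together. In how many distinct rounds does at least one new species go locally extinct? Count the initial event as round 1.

Round 1 — brine shrimp goes locally extinct (initial).
Round 2 — checking thresholds:
  copepods: 1 of 4 neighbours < 3, holds.
  flatworms: 1 of 2 neighbours ≥ 1, goes locally extinct.
Round 3 — no new extinctions; cascade stops.

2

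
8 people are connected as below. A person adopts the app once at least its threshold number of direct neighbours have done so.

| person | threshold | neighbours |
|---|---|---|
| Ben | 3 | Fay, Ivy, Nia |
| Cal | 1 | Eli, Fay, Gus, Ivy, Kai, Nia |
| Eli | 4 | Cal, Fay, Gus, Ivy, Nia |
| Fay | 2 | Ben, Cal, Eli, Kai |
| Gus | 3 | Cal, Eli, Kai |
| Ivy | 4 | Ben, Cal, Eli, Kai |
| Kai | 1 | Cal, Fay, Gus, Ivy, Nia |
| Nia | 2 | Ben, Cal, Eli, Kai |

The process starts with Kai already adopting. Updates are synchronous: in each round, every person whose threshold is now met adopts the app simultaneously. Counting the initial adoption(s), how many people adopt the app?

Round 1 — Kai adopts the app (initial).
Round 2 — checking thresholds:
  Cal: 1 of 6 neighbours ≥ 1, adopts the app.
  Fay: 1 of 4 neighbours < 2, not yet.
  Gus: 1 of 3 neighbours < 3, not yet.
  Ivy: 1 of 4 neighbours < 4, not yet.
  Nia: 1 of 4 neighbours < 2, not yet.
Round 3 — checking thresholds:
  Eli: 1 of 5 neighbours < 4, not yet.
  Fay: 2 of 4 neighbours ≥ 2, adopts the app.
  Gus: 2 of 3 neighbours < 3, not yet.
  Ivy: 2 of 4 neighbours < 4, not yet.
  Nia: 2 of 4 neighbours ≥ 2, adopts the app.
Round 4 — no new adoptions; cascade stops.

4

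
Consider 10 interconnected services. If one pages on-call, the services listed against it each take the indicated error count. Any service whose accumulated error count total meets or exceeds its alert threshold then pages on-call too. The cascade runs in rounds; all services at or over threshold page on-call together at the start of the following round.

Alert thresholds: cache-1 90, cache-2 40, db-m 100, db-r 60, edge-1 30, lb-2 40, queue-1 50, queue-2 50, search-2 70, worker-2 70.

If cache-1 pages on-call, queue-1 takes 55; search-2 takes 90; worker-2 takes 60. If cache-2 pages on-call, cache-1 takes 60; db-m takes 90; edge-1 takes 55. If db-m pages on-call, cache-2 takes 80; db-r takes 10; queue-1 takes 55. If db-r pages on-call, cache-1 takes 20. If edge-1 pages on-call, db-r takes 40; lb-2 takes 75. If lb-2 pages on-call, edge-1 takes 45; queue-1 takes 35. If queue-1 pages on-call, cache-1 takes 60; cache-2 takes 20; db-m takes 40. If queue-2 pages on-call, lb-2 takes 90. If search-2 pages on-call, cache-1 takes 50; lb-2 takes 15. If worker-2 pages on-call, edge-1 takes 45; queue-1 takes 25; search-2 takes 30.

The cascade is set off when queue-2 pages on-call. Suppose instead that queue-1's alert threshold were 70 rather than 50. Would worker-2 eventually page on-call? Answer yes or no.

no

With queue-1's alert threshold at 70:
Round 1 — queue-2 pages on-call (initial).
  lb-2: +90 → 90 ≥ 40
Round 2 — lb-2 pages on-call.
  edge-1: +45 → 45 ≥ 30
  queue-1: +35 → 35 < 70
Round 3 — edge-1 pages on-call.
  db-r: +40 → 40 < 60
No further pages.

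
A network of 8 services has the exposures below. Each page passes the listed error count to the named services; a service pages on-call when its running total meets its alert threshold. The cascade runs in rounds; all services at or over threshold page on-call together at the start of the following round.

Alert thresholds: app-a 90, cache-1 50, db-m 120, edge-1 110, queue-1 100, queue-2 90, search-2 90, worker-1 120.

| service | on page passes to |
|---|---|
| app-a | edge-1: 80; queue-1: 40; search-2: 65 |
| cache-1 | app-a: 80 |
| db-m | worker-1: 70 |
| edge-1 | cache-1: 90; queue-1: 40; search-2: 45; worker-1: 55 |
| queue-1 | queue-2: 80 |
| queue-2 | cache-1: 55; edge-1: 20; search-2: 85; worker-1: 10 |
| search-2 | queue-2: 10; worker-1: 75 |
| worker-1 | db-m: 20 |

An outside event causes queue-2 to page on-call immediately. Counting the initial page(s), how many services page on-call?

2

Round 1 — queue-2 pages on-call (initial).
  cache-1: +55 → 55 ≥ 50
  edge-1: +20 → 20 < 110
  search-2: +85 → 85 < 90
  worker-1: +10 → 10 < 120
Round 2 — cache-1 pages on-call.
  app-a: +80 → 80 < 90
No further pages.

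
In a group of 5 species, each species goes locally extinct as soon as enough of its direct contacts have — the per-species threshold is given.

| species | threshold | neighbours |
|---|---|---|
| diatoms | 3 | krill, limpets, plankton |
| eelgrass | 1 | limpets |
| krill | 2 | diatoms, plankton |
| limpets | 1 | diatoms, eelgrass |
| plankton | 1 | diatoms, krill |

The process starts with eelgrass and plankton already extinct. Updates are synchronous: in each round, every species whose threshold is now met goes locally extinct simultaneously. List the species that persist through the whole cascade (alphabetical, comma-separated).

Round 1 — eelgrass, plankton go locally extinct (initial).
Round 2 — checking thresholds:
  diatoms: 1 of 3 neighbours < 3, not yet.
  krill: 1 of 2 neighbours < 2, not yet.
  limpets: 1 of 2 neighbours ≥ 1, goes locally extinct.
Round 3 — no new extinctions; cascade stops.

diatoms, krill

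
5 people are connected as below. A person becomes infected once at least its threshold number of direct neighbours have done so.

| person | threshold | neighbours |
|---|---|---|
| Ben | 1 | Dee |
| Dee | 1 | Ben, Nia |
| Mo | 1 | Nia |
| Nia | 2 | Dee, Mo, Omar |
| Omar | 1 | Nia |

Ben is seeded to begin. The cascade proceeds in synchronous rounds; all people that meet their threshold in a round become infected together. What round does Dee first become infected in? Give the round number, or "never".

Round 1 — Ben becomes infected (initial).
Round 2 — checking thresholds:
  Dee: 1 of 2 neighbours ≥ 1, becomes infected.
Round 3 — no new infections; cascade stops.

2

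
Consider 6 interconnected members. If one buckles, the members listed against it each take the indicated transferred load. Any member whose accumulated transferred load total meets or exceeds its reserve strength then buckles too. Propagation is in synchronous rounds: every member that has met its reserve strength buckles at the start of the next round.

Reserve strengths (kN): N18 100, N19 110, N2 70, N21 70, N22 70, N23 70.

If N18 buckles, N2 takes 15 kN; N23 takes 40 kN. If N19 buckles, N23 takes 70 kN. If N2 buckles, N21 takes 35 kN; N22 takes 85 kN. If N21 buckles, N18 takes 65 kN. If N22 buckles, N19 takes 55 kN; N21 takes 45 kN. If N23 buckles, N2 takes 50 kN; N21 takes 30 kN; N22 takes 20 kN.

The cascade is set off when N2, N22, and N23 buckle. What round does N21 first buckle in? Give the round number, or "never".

Round 1 — N2, N22, N23 buckle (initial).
  N19: +55 → 55 < 110
  N21: +35+45+30 → 110 ≥ 70
Round 2 — N21 buckles.
  N18: +65 → 65 < 100
No further bucklings.

2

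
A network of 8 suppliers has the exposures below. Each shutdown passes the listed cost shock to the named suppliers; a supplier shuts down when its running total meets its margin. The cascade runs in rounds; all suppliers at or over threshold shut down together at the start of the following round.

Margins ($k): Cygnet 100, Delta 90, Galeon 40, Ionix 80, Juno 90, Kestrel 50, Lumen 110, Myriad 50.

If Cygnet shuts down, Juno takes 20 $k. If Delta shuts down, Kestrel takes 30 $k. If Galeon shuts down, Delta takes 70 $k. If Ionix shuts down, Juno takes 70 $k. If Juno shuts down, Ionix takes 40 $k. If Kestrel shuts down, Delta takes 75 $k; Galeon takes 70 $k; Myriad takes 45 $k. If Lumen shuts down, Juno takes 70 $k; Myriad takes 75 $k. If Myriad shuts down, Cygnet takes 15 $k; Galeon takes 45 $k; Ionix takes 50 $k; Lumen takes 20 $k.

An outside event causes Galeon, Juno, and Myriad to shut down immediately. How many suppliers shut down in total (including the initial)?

4

Round 1 — Galeon, Juno, Myriad shut down (initial).
  Cygnet: +15 → 15 < 100
  Delta: +70 → 70 < 90
  Ionix: +40+50 → 90 ≥ 80
  Lumen: +20 → 20 < 110
Round 2 — Ionix shuts down.
No further shutdowns.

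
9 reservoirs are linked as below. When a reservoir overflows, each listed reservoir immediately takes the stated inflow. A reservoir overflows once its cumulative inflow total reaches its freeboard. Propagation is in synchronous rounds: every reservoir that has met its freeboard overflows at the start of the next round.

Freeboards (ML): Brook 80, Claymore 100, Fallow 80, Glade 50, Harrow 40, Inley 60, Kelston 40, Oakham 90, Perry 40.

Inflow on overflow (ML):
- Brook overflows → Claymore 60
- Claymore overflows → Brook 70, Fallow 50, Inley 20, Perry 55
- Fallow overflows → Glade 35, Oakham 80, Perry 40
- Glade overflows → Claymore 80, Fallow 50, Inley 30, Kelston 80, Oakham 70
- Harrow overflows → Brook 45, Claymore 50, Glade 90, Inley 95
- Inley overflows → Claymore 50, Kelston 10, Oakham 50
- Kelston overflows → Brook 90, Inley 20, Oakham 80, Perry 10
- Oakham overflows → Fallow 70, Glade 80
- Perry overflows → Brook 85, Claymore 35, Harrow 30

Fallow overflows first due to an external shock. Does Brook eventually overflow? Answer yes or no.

Round 1 — Fallow overflows (initial).
  Glade: +35 → 35 < 50
  Oakham: +80 → 80 < 90
  Perry: +40 → 40 ≥ 40
Round 2 — Perry overflows.
  Brook: +85 → 85 ≥ 80
  Claymore: +35 → 35 < 100
  Harrow: +30 → 30 < 40
Round 3 — Brook overflows.
  Claymore: +60 → 95 < 100
No further overflows.

yes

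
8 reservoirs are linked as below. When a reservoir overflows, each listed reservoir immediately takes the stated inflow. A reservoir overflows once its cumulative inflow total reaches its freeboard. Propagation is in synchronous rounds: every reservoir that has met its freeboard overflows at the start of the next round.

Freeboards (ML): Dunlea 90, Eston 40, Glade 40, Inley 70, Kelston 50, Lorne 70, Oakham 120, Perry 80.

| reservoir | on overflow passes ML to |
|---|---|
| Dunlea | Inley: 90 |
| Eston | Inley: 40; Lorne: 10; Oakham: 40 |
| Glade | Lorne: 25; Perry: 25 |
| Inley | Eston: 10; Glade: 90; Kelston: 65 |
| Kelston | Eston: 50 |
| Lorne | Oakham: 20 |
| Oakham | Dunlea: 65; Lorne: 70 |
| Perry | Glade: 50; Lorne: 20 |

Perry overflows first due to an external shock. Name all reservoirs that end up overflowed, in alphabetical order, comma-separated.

Glade, Perry

Round 1 — Perry overflows (initial).
  Glade: +50 → 50 ≥ 40
  Lorne: +20 → 20 < 70
Round 2 — Glade overflows.
  Lorne: +25 → 45 < 70
No further overflows.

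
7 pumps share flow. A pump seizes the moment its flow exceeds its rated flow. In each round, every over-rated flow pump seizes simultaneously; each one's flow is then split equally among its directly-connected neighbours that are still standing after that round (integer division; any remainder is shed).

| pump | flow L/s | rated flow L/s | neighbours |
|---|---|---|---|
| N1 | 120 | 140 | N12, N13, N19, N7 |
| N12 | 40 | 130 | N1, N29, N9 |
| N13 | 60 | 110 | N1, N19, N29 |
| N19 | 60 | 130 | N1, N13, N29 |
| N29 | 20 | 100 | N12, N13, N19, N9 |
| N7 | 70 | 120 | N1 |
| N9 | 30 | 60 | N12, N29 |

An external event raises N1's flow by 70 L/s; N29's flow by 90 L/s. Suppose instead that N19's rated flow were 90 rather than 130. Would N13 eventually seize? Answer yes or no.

yes

With N19's rated flow at 90:
Round 1 — N1 at 190 > 140; N29 at 110 > 100. N1, N29 seize.
  N1 sheds 190 L/s to N12, N13, N19, N7: 47 each (2 lost).
    N12: 40+47 = 87 ≤ 130
    N13: 60+47 = 107 ≤ 110
    N19: 60+47 = 107 > 90
    N7: 70+47 = 117 ≤ 120
  N29 sheds 110 L/s to N12, N13, N19, N9: 27 each (2 lost).
    N12: 87+27 = 114 ≤ 130
    N13: 107+27 = 134 > 110
    N19: 107+27 = 134 > 90
    N9: 30+27 = 57 ≤ 60
Round 2 — N13, N19 seize.
  N13 sheds 134 L/s: no online neighbours, lost.
  N19 sheds 134 L/s: no online neighbours, lost.
No further seizures.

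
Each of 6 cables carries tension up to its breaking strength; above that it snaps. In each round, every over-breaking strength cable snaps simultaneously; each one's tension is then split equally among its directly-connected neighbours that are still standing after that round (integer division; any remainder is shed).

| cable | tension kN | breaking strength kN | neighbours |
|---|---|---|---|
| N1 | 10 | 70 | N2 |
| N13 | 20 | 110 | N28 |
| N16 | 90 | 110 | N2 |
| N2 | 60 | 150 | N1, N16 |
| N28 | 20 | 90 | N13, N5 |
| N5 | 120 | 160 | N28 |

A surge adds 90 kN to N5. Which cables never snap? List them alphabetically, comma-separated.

Round 1 — N5 at 210 > 160. N5 snaps.
  N5 sheds 210 kN to N28: 210 each.
    N28: 20+210 = 230 > 90
Round 2 — N28 snaps.
  N28 sheds 230 kN to N13: 230 each.
    N13: 20+230 = 250 > 110
Round 3 — N13 snaps.
  N13 sheds 250 kN: no online neighbours, lost.
No further breaks.

N1, N16, N2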